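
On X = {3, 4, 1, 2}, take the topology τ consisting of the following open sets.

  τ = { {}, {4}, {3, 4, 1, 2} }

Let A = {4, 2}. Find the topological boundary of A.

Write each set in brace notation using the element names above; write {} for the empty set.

open subsets of A: {}, {4}; so int(A) = {4}
closure: X∖int(X∖A) = X∖{} = {3, 4, 1, 2}
∂A = {3, 4, 1, 2} minus {4} = {3, 1, 2}

{3, 1, 2}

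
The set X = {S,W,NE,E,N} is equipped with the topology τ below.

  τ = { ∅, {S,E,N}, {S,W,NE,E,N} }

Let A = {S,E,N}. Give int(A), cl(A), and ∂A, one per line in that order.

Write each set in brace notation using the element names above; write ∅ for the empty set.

interior: largest open inside A is {S,E,N} (from ∅, {S,E,N})
cl via duality: int({W,NE}) = ∅, so X∖∅ = {S,W,NE,E,N}
cl∖int = {W,NE}

int(A) = {S,E,N}
cl(A)  = {S,W,NE,E,N}
∂A     = {W,NE}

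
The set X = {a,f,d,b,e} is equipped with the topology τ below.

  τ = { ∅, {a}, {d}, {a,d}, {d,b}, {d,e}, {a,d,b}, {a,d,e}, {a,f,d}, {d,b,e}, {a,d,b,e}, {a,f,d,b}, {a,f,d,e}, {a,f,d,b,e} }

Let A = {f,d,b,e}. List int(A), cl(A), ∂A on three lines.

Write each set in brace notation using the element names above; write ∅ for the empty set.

opens ⊆ A: ∅, {d}, {d,e}, {d,b}, {d,b,e}; union → int = {d,b,e}
complement {a}; its interior {a}; cl(A) = X∖{a} = {f,d,b,e}
boundary = {f,d,b,e} ∖ {d,b,e} = {f}

int(A) = {d,b,e}
cl(A)  = {f,d,b,e}
∂A     = {f}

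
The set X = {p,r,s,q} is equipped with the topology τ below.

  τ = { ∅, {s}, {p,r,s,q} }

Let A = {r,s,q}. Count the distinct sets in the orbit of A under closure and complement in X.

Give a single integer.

6

cl via duality: int({p}) = ∅, so X∖∅ = {p,r,s,q}
Write k for closure, c for complement:
  1. A     = {r,s,q}
  2. kA    = {p,r,s,q}
  3. cA    = {p}
  4. ckA   = ∅
  5. kcA   = {p,r,q}
  6. ckcA  = {s}
applying k or c yields no new set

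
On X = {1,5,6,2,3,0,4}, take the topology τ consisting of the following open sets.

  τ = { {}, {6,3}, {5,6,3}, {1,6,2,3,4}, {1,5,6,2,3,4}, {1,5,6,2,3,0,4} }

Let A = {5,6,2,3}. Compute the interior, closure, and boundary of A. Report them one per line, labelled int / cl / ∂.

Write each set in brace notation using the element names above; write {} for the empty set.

open subsets of A: {}, {6,3}, {5,6,3}; so int(A) = {5,6,3}
closure: X∖int(X∖A) = X∖{} = {1,5,6,2,3,0,4}
∂A = {1,5,6,2,3,0,4} minus {5,6,3} = {1,2,0,4}

int(A) = {5,6,3}
cl(A)  = {1,5,6,2,3,0,4}
∂A     = {1,2,0,4}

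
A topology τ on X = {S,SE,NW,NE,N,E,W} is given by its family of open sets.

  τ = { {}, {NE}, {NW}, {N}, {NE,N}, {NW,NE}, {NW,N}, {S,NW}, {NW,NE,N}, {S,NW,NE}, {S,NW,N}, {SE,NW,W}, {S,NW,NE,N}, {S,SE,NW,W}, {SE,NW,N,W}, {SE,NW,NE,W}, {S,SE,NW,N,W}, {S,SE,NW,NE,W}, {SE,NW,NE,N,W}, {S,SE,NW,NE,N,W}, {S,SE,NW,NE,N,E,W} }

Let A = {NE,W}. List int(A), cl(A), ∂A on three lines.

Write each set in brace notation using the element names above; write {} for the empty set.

U open, U⊆A: {}, {NE}. int(A) = ⋃ = {NE}
X∖A={S,SE,NW,N,E}, int(X∖A)={S,NW,N}, hence cl(A)={SE,NE,E,W}
∂A: remove int from cl → {SE,E,W}

int(A) = {NE}
cl(A)  = {SE,NE,E,W}
∂A     = {SE,E,W}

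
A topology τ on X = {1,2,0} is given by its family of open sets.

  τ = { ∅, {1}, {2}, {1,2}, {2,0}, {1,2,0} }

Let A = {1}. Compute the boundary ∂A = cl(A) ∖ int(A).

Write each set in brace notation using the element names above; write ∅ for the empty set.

opens ⊆ A: ∅, {1}; union → int = {1}
complement {2,0}; its interior {2,0}; cl(A) = X∖{2,0} = {1}
boundary = {1} ∖ {1} = ∅

∅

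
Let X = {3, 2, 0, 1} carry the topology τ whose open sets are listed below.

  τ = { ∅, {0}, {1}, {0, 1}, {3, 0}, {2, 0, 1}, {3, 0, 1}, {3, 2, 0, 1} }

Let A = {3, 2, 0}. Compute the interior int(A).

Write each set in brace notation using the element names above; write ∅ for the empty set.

U open, U⊆A: ∅, {0}, {3, 0}. int(A) = ⋃ = {3, 0}

{3, 0}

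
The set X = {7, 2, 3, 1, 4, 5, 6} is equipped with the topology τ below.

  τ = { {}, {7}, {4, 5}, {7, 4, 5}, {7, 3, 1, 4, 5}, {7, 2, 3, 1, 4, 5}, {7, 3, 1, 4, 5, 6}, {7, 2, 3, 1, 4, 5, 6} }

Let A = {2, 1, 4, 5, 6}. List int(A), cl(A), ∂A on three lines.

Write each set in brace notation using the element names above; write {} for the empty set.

opens ⊆ A: {}, {4, 5}; union → int = {4, 5}
complement {7, 3}; its interior {7}; cl(A) = X∖{7} = {2, 3, 1, 4, 5, 6}
boundary = {2, 3, 1, 4, 5, 6} ∖ {4, 5} = {2, 3, 1, 6}

int(A) = {4, 5}
cl(A)  = {2, 3, 1, 4, 5, 6}
∂A     = {2, 3, 1, 6}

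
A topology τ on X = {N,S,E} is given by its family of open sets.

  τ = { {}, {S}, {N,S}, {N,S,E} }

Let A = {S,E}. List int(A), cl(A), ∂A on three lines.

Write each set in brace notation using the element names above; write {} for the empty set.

interior: largest open inside A is {S} (from {}, {S})
cl via duality: int({N}) = {}, so X∖{} = {N,S,E}
cl∖int = {N,E}

int(A) = {S}
cl(A)  = {N,S,E}
∂A     = {N,E}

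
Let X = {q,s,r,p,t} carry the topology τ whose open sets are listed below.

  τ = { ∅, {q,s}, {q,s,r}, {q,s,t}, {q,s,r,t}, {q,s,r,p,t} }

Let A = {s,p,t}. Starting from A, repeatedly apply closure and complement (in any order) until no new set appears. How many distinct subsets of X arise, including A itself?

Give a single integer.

4

X∖A={q,r}, int(X∖A)=∅, hence cl(A)={q,s,r,p,t}
Orbit (k=closure, c=complement):
  1. A     = {s,p,t}
  2. kA    = {q,s,r,p,t}
  3. cA    = {q,r}
  4. ckA   = ∅
(closed under both — stop)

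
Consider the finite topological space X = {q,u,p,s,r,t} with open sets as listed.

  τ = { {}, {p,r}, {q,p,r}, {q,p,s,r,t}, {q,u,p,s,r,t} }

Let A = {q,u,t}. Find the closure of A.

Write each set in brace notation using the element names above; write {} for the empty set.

{q,u,s,t}

closure: X∖int(X∖A) = X∖{p,r} = {q,u,s,t}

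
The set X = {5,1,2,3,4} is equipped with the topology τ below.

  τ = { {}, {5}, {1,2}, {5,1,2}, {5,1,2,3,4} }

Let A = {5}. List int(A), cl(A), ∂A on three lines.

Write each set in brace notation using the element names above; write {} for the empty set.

interior: largest open inside A is {5} (from {}, {5})
cl via duality: int({1,2,3,4}) = {1,2}, so X∖{1,2} = {5,3,4}
cl∖int = {3,4}

int(A) = {5}
cl(A)  = {5,3,4}
∂A     = {3,4}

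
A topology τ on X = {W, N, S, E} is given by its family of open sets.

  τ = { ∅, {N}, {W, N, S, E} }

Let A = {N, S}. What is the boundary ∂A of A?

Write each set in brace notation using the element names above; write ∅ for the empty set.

interior: largest open inside A is {N} (from ∅, {N})
cl via duality: int({W, E}) = ∅, so X∖∅ = {W, N, S, E}
cl∖int = {W, S, E}

{W, S, E}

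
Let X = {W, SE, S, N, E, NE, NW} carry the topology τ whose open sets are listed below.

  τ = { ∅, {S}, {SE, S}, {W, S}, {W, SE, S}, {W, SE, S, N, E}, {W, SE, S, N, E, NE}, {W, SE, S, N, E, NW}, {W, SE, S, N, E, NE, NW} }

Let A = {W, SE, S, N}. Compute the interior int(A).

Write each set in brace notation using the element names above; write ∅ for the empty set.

{W, SE, S}

open subsets of A: ∅, {S}, {W, S}, {SE, S}, {W, SE, S}; so int(A) = {W, SE, S}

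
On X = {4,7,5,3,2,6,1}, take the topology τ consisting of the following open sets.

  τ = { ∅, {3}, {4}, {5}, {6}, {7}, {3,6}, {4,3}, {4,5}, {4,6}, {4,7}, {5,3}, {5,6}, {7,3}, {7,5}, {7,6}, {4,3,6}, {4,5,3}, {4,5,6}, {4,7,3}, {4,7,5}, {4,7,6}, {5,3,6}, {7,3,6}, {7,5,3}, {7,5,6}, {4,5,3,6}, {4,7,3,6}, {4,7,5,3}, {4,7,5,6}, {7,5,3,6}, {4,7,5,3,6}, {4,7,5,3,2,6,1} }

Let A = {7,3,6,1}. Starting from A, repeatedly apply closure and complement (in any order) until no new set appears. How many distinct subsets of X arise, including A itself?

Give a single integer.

6

closure: X∖int(X∖A) = X∖{4,5} = {7,3,2,6,1}
Let k=closure and c=complement:
  1. A     = {7,3,6,1}
  2. kA    = {7,3,2,6,1}
  3. cA    = {4,5,2}
  4. ckA   = {4,5}
  5. kcA   = {4,5,2,1}
  6. ckcA  = {7,3,6}
— saturated at 6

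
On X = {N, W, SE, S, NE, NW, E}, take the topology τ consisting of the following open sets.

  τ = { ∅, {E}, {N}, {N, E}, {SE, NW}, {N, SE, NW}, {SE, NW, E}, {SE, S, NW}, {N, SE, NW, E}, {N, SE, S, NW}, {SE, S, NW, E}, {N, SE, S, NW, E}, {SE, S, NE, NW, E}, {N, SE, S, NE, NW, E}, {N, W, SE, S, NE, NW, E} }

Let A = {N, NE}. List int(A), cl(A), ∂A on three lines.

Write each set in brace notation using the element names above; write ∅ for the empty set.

int(A) = {N}
cl(A)  = {N, W, NE}
∂A     = {W, NE}

opens ⊆ A: ∅, {N}; union → int = {N}
complement {W, SE, S, NW, E}; its interior {SE, S, NW, E}; cl(A) = X∖{SE, S, NW, E} = {N, W, NE}
boundary = {N, W, NE} ∖ {N} = {W, NE}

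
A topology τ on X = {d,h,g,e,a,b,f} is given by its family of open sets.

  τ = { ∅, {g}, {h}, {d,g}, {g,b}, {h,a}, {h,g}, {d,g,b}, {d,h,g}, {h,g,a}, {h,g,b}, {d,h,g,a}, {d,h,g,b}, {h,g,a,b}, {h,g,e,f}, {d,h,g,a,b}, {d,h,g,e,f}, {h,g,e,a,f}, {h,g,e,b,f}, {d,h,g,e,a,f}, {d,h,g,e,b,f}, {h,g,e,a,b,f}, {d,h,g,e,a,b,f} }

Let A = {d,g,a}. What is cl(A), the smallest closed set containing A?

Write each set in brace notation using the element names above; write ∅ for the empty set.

X∖A={h,e,b,f}, int(X∖A)={h}, hence cl(A)={d,g,e,a,b,f}

{d,g,e,a,b,f}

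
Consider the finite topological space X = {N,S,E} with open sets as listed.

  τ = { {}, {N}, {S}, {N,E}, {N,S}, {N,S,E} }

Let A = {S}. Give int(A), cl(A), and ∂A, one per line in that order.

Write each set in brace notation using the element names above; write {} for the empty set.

int(A) = {S}
cl(A)  = {S}
∂A     = {}

open subsets of A: {}, {S}; so int(A) = {S}
closure: X∖int(X∖A) = X∖{N,E} = {S}
∂A = {S} minus {S} = {}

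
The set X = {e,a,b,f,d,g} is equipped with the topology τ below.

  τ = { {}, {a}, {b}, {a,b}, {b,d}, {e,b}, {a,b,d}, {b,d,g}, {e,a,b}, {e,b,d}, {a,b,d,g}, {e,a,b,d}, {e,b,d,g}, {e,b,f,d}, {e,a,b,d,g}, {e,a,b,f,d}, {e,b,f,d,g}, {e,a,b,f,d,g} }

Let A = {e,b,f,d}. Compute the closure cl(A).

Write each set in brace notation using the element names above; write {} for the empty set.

{e,b,f,d,g}

complement {a,g}; its interior {a}; cl(A) = X∖{a} = {e,b,f,d,g}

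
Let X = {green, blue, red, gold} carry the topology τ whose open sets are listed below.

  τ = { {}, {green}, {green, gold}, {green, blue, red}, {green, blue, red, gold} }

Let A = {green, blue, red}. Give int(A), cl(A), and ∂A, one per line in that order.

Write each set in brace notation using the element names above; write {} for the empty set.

int(A) = {green, blue, red}
cl(A)  = {green, blue, red, gold}
∂A     = {gold}

opens ⊆ A: {}, {green}, {green, blue, red}; union → int = {green, blue, red}
complement {gold}; its interior {}; cl(A) = X∖{} = {green, blue, red, gold}
boundary = {green, blue, red, gold} ∖ {green, blue, red} = {gold}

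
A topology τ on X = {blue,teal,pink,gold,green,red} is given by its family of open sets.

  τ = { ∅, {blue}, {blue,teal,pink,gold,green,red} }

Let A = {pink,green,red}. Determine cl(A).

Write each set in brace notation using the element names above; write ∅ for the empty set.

complement {blue,teal,gold}; its interior {blue}; cl(A) = X∖{blue} = {teal,pink,gold,green,red}

{teal,pink,gold,green,red}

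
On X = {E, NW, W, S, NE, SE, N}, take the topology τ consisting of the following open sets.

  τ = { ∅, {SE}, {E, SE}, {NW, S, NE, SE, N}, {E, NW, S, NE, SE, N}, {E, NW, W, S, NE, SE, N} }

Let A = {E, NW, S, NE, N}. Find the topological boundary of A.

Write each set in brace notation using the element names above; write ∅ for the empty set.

opens ⊆ A: ∅; union → int = ∅
complement {W, SE}; its interior {SE}; cl(A) = X∖{SE} = {E, NW, W, S, NE, N}
boundary = {E, NW, W, S, NE, N} ∖ ∅ = {E, NW, W, S, NE, N}

{E, NW, W, S, NE, N}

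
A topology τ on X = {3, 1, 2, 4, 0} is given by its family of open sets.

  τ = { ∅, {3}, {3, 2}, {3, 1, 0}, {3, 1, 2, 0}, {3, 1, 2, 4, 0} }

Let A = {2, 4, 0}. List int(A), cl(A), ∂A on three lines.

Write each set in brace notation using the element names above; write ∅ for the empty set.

interior: largest open inside A is ∅ (from ∅)
cl via duality: int({3, 1}) = {3}, so X∖{3} = {1, 2, 4, 0}
cl∖int = {1, 2, 4, 0}

int(A) = ∅
cl(A)  = {1, 2, 4, 0}
∂A     = {1, 2, 4, 0}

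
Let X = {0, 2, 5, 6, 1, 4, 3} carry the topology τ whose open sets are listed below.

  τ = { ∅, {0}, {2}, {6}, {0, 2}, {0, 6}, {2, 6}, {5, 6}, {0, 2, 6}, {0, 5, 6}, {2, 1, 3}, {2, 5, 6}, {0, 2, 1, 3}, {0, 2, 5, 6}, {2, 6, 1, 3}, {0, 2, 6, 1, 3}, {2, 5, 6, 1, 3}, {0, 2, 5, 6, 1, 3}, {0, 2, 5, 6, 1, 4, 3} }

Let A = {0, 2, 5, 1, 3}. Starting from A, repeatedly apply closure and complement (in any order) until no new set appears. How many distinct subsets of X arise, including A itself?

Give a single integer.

closure: X∖int(X∖A) = X∖{6} = {0, 2, 5, 1, 4, 3}
Let k=closure and c=complement:
  1. A     = {0, 2, 5, 1, 3}
  2. kA    = {0, 2, 5, 1, 4, 3}
  3. cA    = {6, 4}
  4. ckA   = {6}
  5. kcA   = {5, 6, 4}
  6. ckcA  = {0, 2, 1, 3}
  7. kckcA = {0, 2, 1, 4, 3}
  8. ckckcA = {5, 6}
— saturated at 8

8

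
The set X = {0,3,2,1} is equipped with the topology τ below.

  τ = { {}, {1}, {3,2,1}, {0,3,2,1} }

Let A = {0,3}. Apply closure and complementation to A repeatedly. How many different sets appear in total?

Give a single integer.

6

closure: X∖int(X∖A) = X∖{1} = {0,3,2}
Let k=closure and c=complement:
  1. A     = {0,3}
  2. kA    = {0,3,2}
  3. cA    = {2,1}
  4. ckA   = {1}
  5. kcA   = {0,3,2,1}
  6. ckcA  = {}
— saturated at 6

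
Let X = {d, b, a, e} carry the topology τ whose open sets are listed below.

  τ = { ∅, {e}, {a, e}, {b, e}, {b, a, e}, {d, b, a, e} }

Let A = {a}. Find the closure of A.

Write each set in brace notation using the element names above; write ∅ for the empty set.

{d, a}

complement {d, b, e}; its interior {b, e}; cl(A) = X∖{b, e} = {d, a}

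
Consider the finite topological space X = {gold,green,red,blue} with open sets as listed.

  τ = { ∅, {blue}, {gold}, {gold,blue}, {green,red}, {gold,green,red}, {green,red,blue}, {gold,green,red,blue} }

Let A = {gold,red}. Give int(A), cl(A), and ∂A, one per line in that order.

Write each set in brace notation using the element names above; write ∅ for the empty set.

int(A) = {gold}
cl(A)  = {gold,green,red}
∂A     = {green,red}

U open, U⊆A: ∅, {gold}. int(A) = ⋃ = {gold}
X∖A={green,blue}, int(X∖A)={blue}, hence cl(A)={gold,green,red}
∂A: remove int from cl → {green,red}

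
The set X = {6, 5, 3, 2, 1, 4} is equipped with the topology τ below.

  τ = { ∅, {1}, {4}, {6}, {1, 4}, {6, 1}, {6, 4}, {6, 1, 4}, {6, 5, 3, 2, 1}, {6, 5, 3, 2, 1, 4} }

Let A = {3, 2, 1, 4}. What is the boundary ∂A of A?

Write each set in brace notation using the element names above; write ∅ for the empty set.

open subsets of A: ∅, {4}, {1}, {1, 4}; so int(A) = {1, 4}
closure: X∖int(X∖A) = X∖{6} = {5, 3, 2, 1, 4}
∂A = {5, 3, 2, 1, 4} minus {1, 4} = {5, 3, 2}

{5, 3, 2}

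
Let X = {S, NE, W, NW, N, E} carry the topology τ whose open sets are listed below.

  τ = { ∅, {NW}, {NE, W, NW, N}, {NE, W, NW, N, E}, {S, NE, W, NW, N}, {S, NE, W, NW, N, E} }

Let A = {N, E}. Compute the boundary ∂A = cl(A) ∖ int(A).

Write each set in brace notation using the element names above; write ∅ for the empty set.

{S, NE, W, N, E}

open subsets of A: ∅; so int(A) = ∅
closure: X∖int(X∖A) = X∖{NW} = {S, NE, W, N, E}
∂A = {S, NE, W, N, E} minus ∅ = {S, NE, W, N, E}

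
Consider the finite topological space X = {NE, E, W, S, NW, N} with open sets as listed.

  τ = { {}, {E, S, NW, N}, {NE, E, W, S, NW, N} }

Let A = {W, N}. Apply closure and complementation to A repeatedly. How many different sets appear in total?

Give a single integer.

4

X∖A={NE, E, S, NW}, int(X∖A)={}, hence cl(A)={NE, E, W, S, NW, N}
Orbit (k=closure, c=complement):
  1. A     = {W, N}
  2. kA    = {NE, E, W, S, NW, N}
  3. cA    = {NE, E, S, NW}
  4. ckA   = {}
(closed under both — stop)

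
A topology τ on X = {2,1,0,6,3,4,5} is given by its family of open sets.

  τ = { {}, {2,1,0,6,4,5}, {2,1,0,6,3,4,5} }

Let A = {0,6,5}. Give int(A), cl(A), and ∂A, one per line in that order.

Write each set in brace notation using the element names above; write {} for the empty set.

int(A) = {}
cl(A)  = {2,1,0,6,3,4,5}
∂A     = {2,1,0,6,3,4,5}

opens ⊆ A: {}; union → int = {}
complement {2,1,3,4}; its interior {}; cl(A) = X∖{} = {2,1,0,6,3,4,5}
boundary = {2,1,0,6,3,4,5} ∖ {} = {2,1,0,6,3,4,5}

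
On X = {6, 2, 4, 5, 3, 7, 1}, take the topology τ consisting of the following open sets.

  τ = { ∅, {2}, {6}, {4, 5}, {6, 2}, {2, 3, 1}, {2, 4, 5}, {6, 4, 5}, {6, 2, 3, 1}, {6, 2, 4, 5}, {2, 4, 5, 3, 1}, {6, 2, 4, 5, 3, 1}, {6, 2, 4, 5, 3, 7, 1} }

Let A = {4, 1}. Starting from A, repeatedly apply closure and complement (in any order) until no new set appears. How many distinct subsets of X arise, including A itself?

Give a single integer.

X∖A={6, 2, 5, 3, 7}, int(X∖A)={6, 2}, hence cl(A)={4, 5, 3, 7, 1}
Orbit (k=closure, c=complement):
  1. A     = {4, 1}
  2. kA    = {4, 5, 3, 7, 1}
  3. cA    = {6, 2, 5, 3, 7}
  4. ckA   = {6, 2}
  5. kcA   = {6, 2, 4, 5, 3, 7, 1}
  6. kckA  = {6, 2, 3, 7, 1}
  7. ckcA  = ∅
  8. ckckA = {4, 5}
  9. kckckA = {4, 5, 7}
  10. ckckckA = {6, 2, 3, 1}
(closed under both — stop)

10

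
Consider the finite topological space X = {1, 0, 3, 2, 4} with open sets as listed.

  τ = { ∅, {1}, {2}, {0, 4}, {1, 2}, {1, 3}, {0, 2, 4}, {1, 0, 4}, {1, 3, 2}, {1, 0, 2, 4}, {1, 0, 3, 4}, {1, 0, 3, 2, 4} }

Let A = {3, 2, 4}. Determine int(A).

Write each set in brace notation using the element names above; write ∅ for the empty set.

{2}

open subsets of A: ∅, {2}; so int(A) = {2}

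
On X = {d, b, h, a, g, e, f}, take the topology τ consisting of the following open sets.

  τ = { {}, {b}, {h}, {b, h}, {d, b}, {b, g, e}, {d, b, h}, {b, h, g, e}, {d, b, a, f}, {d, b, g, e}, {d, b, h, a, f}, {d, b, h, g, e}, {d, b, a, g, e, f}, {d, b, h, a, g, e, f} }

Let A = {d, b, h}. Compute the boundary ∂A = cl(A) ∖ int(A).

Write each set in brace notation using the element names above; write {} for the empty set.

U open, U⊆A: {}, {b}, {h}, {b, h}, {d, b}, {d, b, h}. int(A) = ⋃ = {d, b, h}
X∖A={a, g, e, f}, int(X∖A)={}, hence cl(A)={d, b, h, a, g, e, f}
∂A: remove int from cl → {a, g, e, f}

{a, g, e, f}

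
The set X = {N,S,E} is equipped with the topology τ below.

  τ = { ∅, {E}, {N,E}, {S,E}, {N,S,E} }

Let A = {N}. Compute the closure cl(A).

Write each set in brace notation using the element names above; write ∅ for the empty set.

X∖A={S,E}, int(X∖A)={S,E}, hence cl(A)={N}

{N}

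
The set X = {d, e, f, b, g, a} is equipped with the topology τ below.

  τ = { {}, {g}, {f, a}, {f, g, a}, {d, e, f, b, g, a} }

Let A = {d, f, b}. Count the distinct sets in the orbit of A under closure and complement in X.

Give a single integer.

8

closure: X∖int(X∖A) = X∖{g} = {d, e, f, b, a}
Let k=closure and c=complement:
  1. A     = {d, f, b}
  2. kA    = {d, e, f, b, a}
  3. cA    = {e, g, a}
  4. ckA   = {g}
  5. kcA   = {d, e, f, b, g, a}
  6. kckA  = {d, e, b, g}
  7. ckcA  = {}
  8. ckckA = {f, a}
— saturated at 8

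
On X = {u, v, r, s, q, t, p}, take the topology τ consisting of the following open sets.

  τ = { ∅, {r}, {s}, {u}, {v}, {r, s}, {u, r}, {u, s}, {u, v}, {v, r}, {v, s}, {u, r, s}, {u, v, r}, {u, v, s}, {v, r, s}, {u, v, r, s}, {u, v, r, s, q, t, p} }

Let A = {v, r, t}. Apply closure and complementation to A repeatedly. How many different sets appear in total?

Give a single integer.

cl via duality: int({u, s, q, p}) = {u, s}, so X∖{u, s} = {v, r, q, t, p}
Write k for closure, c for complement:
  1. A     = {v, r, t}
  2. kA    = {v, r, q, t, p}
  3. cA    = {u, s, q, p}
  4. ckA   = {u, s}
  5. kcA   = {u, s, q, t, p}
  6. ckcA  = {v, r}
applying k or c yields no new set

6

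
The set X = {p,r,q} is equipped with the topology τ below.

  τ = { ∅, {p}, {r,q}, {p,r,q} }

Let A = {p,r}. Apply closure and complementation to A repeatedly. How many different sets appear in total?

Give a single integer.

closure: X∖int(X∖A) = X∖∅ = {p,r,q}
Let k=closure and c=complement:
  1. A     = {p,r}
  2. kA    = {p,r,q}
  3. cA    = {q}
  4. ckA   = ∅
  5. kcA   = {r,q}
  6. ckcA  = {p}
— saturated at 6

6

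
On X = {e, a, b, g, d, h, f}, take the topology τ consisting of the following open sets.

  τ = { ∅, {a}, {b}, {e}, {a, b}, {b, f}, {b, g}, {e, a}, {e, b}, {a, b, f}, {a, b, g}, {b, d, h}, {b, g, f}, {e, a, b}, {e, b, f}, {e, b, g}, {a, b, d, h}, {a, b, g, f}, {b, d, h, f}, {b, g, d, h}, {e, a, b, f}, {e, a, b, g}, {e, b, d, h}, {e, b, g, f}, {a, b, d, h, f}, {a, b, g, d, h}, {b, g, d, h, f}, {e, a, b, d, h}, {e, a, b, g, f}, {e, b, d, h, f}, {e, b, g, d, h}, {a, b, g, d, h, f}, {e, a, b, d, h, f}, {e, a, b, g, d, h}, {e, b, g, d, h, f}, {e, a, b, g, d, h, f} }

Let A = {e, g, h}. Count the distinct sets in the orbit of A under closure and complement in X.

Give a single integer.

closure: X∖int(X∖A) = X∖{a, b, f} = {e, g, d, h}
Let k=closure and c=complement:
  1. A     = {e, g, h}
  2. kA    = {e, g, d, h}
  3. cA    = {a, b, d, f}
  4. ckA   = {a, b, f}
  5. kcA   = {a, b, g, d, h, f}
  6. ckcA  = {e}
— saturated at 6

6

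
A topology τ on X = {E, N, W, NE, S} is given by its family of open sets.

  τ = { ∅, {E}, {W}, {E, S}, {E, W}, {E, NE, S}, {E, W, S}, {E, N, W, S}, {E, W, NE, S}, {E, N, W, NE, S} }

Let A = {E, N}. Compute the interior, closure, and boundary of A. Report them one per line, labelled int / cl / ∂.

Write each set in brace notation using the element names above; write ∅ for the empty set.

interior: largest open inside A is {E} (from ∅, {E})
cl via duality: int({W, NE, S}) = {W}, so X∖{W} = {E, N, NE, S}
cl∖int = {N, NE, S}

int(A) = {E}
cl(A)  = {E, N, NE, S}
∂A     = {N, NE, S}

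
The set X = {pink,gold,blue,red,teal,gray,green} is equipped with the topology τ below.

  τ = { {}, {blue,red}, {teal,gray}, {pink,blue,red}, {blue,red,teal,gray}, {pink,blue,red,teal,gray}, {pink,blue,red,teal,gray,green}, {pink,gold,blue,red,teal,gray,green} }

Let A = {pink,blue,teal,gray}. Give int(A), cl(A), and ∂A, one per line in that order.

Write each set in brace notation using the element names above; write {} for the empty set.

opens ⊆ A: {}, {teal,gray}; union → int = {teal,gray}
complement {gold,red,green}; its interior {}; cl(A) = X∖{} = {pink,gold,blue,red,teal,gray,green}
boundary = {pink,gold,blue,red,teal,gray,green} ∖ {teal,gray} = {pink,gold,blue,red,green}

int(A) = {teal,gray}
cl(A)  = {pink,gold,blue,red,teal,gray,green}
∂A     = {pink,gold,blue,red,green}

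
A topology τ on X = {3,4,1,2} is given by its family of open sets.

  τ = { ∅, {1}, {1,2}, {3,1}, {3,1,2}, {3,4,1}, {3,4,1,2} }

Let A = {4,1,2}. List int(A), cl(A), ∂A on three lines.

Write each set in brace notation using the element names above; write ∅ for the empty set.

int(A) = {1,2}
cl(A)  = {3,4,1,2}
∂A     = {3,4}

open subsets of A: ∅, {1}, {1,2}; so int(A) = {1,2}
closure: X∖int(X∖A) = X∖∅ = {3,4,1,2}
∂A = {3,4,1,2} minus {1,2} = {3,4}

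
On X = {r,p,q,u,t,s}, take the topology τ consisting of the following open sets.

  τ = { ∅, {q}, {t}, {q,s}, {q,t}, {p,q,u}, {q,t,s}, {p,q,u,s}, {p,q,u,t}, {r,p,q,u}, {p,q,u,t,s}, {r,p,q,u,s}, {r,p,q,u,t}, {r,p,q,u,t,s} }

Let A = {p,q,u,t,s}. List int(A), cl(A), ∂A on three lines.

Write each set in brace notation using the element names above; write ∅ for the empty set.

open subsets of A: ∅, {t}, {q}, {q,s}, {q,t}, {q,t,s}, {p,q,u}, {p,q,u,t}, {p,q,u,s}, {p,q,u,t,s}; so int(A) = {p,q,u,t,s}
closure: X∖int(X∖A) = X∖∅ = {r,p,q,u,t,s}
∂A = {r,p,q,u,t,s} minus {p,q,u,t,s} = {r}

int(A) = {p,q,u,t,s}
cl(A)  = {r,p,q,u,t,s}
∂A     = {r}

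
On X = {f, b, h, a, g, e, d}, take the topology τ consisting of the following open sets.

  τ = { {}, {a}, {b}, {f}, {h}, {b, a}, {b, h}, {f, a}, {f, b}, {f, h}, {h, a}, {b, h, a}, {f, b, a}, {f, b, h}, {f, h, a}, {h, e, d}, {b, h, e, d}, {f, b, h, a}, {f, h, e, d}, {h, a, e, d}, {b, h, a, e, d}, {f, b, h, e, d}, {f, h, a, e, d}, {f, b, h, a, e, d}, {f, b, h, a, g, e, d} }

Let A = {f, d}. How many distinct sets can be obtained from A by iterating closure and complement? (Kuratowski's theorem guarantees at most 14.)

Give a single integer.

8

X∖A={b, h, a, g, e}, int(X∖A)={b, h, a}, hence cl(A)={f, g, e, d}
Orbit (k=closure, c=complement):
  1. A     = {f, d}
  2. kA    = {f, g, e, d}
  3. cA    = {b, h, a, g, e}
  4. ckA   = {b, h, a}
  5. kcA   = {b, h, a, g, e, d}
  6. ckcA  = {f}
  7. kckcA = {f, g}
  8. ckckcA = {b, h, a, e, d}
(closed under both — stop)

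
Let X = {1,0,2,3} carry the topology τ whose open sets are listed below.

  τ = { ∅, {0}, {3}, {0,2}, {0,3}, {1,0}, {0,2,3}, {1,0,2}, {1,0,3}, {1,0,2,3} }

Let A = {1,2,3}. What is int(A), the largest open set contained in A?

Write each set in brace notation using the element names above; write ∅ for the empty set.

open subsets of A: ∅, {3}; so int(A) = {3}

{3}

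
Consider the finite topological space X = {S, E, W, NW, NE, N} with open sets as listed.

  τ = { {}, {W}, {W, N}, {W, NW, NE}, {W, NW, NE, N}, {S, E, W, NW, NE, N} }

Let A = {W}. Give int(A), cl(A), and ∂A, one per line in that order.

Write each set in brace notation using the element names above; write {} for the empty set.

int(A) = {W}
cl(A)  = {S, E, W, NW, NE, N}
∂A     = {S, E, NW, NE, N}

interior: largest open inside A is {W} (from {}, {W})
cl via duality: int({S, E, NW, NE, N}) = {}, so X∖{} = {S, E, W, NW, NE, N}
cl∖int = {S, E, NW, NE, N}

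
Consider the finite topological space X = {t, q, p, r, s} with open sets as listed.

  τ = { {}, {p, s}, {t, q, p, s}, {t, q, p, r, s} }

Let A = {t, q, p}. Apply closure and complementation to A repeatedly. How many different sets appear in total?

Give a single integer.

X∖A={r, s}, int(X∖A)={}, hence cl(A)={t, q, p, r, s}
Orbit (k=closure, c=complement):
  1. A     = {t, q, p}
  2. kA    = {t, q, p, r, s}
  3. cA    = {r, s}
  4. ckA   = {}
(closed under both — stop)

4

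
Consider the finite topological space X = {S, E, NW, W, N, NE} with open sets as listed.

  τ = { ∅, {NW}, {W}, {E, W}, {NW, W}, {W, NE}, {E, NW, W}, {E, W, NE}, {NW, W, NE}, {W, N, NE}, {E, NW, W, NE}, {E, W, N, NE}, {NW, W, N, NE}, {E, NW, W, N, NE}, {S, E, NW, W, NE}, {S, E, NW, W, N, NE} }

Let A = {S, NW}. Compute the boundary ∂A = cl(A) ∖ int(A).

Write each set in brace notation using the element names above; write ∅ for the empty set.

interior: largest open inside A is {NW} (from ∅, {NW})
cl via duality: int({E, W, N, NE}) = {E, W, N, NE}, so X∖{E, W, N, NE} = {S, NW}
cl∖int = {S}

{S}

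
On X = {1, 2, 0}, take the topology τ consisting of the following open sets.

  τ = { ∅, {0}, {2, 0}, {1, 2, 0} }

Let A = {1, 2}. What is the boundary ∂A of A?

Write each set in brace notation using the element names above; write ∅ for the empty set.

opens ⊆ A: ∅; union → int = ∅
complement {0}; its interior {0}; cl(A) = X∖{0} = {1, 2}
boundary = {1, 2} ∖ ∅ = {1, 2}

{1, 2}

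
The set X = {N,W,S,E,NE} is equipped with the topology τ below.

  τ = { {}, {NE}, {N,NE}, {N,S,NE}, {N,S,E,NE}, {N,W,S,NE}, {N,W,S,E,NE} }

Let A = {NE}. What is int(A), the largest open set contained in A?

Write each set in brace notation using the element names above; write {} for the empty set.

U open, U⊆A: {}, {NE}. int(A) = ⋃ = {NE}

{NE}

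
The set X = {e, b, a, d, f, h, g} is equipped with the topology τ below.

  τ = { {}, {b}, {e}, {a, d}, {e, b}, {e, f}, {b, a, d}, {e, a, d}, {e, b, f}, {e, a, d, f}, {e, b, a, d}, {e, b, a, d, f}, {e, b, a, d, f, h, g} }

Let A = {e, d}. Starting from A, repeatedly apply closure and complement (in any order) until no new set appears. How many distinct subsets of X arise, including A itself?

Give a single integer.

12

complement {b, a, f, h, g}; its interior {b}; cl(A) = X∖{b} = {e, a, d, f, h, g}
With k = closure, c = complement:
  1. A     = {e, d}
  2. kA    = {e, a, d, f, h, g}
  3. cA    = {b, a, f, h, g}
  4. ckA   = {b}
  5. kcA   = {b, a, d, f, h, g}
  6. kckA  = {b, h, g}
  7. ckcA  = {e}
  8. ckckA = {e, a, d, f}
  9. kckcA = {e, f, h, g}
  10. ckckcA = {b, a, d}
  11. kckckcA = {b, a, d, h, g}
  12. ckckckcA = {e, f}
k, c of each give nothing new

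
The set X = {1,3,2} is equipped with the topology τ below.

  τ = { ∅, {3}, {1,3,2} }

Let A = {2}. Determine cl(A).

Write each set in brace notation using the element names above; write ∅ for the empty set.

{1,2}

X∖A={1,3}, int(X∖A)={3}, hence cl(A)={1,2}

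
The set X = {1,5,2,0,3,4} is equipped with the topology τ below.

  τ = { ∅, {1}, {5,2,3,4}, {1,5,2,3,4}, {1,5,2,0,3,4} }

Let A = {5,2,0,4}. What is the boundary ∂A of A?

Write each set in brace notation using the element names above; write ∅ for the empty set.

U open, U⊆A: ∅. int(A) = ⋃ = ∅
X∖A={1,3}, int(X∖A)={1}, hence cl(A)={5,2,0,3,4}
∂A: remove int from cl → {5,2,0,3,4}

{5,2,0,3,4}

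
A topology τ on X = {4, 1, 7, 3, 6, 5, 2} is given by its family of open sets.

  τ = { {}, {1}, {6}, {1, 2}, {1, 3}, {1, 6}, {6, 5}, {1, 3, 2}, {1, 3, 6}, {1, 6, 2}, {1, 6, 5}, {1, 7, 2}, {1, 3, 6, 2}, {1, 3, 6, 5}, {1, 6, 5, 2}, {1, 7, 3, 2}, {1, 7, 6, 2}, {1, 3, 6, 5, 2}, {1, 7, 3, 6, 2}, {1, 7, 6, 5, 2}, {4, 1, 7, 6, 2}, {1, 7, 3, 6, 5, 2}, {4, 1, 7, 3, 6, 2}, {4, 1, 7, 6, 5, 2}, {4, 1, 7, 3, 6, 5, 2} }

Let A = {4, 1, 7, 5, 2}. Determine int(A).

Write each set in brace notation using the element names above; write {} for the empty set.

{1, 7, 2}

opens ⊆ A: {}, {1}, {1, 2}, {1, 7, 2}; union → int = {1, 7, 2}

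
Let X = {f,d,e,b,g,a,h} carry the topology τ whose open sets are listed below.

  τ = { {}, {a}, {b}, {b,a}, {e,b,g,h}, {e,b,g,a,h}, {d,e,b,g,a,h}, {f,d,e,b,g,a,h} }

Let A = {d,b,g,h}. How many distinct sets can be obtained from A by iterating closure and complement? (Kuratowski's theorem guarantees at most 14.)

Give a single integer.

8

cl via duality: int({f,e,a}) = {a}, so X∖{a} = {f,d,e,b,g,h}
Write k for closure, c for complement:
  1. A     = {d,b,g,h}
  2. kA    = {f,d,e,b,g,h}
  3. cA    = {f,e,a}
  4. ckA   = {a}
  5. kcA   = {f,d,e,g,a,h}
  6. kckA  = {f,d,a}
  7. ckcA  = {b}
  8. ckckA = {e,b,g,h}
applying k or c yields no new set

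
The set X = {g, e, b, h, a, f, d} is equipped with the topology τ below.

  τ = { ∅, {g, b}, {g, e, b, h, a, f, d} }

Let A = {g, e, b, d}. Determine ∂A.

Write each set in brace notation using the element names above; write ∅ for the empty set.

{e, h, a, f, d}

interior: largest open inside A is {g, b} (from ∅, {g, b})
cl via duality: int({h, a, f}) = ∅, so X∖∅ = {g, e, b, h, a, f, d}
cl∖int = {e, h, a, f, d}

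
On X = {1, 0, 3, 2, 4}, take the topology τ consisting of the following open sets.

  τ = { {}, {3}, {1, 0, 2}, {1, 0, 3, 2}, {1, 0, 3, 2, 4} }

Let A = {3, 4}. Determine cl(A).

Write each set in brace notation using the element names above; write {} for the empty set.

{3, 4}

complement {1, 0, 2}; its interior {1, 0, 2}; cl(A) = X∖{1, 0, 2} = {3, 4}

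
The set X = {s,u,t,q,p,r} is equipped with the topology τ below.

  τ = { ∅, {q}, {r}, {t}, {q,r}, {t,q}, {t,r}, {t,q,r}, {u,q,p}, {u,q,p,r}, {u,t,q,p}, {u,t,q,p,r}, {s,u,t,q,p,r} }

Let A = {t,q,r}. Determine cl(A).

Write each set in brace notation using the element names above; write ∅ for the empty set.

cl via duality: int({s,u,p}) = ∅, so X∖∅ = {s,u,t,q,p,r}

{s,u,t,q,p,r}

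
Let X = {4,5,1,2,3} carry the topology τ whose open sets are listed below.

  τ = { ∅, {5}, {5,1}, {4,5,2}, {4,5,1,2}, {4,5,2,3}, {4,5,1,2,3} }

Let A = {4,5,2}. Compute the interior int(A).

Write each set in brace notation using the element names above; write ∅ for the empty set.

interior: largest open inside A is {4,5,2} (from ∅, {5}, {4,5,2})

{4,5,2}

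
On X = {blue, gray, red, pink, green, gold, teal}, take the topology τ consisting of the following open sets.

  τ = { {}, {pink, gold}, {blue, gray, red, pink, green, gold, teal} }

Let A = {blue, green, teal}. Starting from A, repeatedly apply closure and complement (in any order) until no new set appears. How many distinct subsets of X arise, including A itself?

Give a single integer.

6

complement {gray, red, pink, gold}; its interior {pink, gold}; cl(A) = X∖{pink, gold} = {blue, gray, red, green, teal}
With k = closure, c = complement:
  1. A     = {blue, green, teal}
  2. kA    = {blue, gray, red, green, teal}
  3. cA    = {gray, red, pink, gold}
  4. ckA   = {pink, gold}
  5. kcA   = {blue, gray, red, pink, green, gold, teal}
  6. ckcA  = {}
k, c of each give nothing new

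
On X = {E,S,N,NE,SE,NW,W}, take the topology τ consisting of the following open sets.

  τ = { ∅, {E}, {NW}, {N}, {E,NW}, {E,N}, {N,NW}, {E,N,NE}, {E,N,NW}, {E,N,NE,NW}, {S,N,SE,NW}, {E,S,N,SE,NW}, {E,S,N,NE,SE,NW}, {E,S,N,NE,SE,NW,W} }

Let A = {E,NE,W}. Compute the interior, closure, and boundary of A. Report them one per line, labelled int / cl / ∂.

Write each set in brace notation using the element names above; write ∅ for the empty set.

int(A) = {E}
cl(A)  = {E,NE,W}
∂A     = {NE,W}

interior: largest open inside A is {E} (from ∅, {E})
cl via duality: int({S,N,SE,NW}) = {S,N,SE,NW}, so X∖{S,N,SE,NW} = {E,NE,W}
cl∖int = {NE,W}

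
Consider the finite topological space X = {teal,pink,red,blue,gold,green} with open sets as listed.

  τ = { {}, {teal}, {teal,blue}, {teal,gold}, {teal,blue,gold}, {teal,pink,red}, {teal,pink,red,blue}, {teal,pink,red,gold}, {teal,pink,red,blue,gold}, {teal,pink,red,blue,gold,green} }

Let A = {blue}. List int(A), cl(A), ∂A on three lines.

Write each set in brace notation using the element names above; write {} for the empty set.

int(A) = {}
cl(A)  = {blue,green}
∂A     = {blue,green}

opens ⊆ A: {}; union → int = {}
complement {teal,pink,red,gold,green}; its interior {teal,pink,red,gold}; cl(A) = X∖{teal,pink,red,gold} = {blue,green}
boundary = {blue,green} ∖ {} = {blue,green}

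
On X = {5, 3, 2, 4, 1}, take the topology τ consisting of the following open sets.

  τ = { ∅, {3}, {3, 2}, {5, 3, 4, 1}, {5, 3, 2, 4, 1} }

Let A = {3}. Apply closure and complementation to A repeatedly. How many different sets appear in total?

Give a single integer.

4

cl via duality: int({5, 2, 4, 1}) = ∅, so X∖∅ = {5, 3, 2, 4, 1}
Write k for closure, c for complement:
  1. A     = {3}
  2. kA    = {5, 3, 2, 4, 1}
  3. cA    = {5, 2, 4, 1}
  4. ckA   = ∅
applying k or c yields no new set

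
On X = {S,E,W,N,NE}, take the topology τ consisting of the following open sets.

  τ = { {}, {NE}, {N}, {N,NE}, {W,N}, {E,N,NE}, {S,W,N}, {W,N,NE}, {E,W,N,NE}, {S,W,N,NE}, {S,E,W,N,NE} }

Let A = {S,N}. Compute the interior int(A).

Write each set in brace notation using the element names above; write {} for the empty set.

interior: largest open inside A is {N} (from {}, {N})

{N}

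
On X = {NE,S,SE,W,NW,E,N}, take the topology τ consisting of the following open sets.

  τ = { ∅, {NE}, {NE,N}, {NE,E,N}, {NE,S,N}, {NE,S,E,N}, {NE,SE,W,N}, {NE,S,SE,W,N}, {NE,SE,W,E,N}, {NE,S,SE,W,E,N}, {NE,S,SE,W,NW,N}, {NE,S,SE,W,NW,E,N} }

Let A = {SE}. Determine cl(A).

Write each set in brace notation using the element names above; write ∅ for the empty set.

complement {NE,S,W,NW,E,N}; its interior {NE,S,E,N}; cl(A) = X∖{NE,S,E,N} = {SE,W,NW}

{SE,W,NW}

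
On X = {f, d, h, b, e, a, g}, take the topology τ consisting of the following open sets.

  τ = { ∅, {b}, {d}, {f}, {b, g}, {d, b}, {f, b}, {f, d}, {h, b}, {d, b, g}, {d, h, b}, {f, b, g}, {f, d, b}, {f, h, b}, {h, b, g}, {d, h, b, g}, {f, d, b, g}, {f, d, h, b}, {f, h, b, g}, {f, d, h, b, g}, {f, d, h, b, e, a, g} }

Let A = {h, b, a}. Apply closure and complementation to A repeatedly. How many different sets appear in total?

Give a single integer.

closure: X∖int(X∖A) = X∖{f, d} = {h, b, e, a, g}
Let k=closure and c=complement:
  1. A     = {h, b, a}
  2. kA    = {h, b, e, a, g}
  3. cA    = {f, d, e, g}
  4. ckA   = {f, d}
  5. kcA   = {f, d, e, a, g}
  6. kckA  = {f, d, e, a}
  7. ckcA  = {h, b}
  8. ckckA = {h, b, g}
— saturated at 8

8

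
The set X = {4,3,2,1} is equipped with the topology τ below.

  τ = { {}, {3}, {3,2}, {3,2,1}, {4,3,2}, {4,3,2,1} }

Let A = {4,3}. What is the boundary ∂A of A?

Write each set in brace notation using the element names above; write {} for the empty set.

U open, U⊆A: {}, {3}. int(A) = ⋃ = {3}
X∖A={2,1}, int(X∖A)={}, hence cl(A)={4,3,2,1}
∂A: remove int from cl → {4,2,1}

{4,2,1}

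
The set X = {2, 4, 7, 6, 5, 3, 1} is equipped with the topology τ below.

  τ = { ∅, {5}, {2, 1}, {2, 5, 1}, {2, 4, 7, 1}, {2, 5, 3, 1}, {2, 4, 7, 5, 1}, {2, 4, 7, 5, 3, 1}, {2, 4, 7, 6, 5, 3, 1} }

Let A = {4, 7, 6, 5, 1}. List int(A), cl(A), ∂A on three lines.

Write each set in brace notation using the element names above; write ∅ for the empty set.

interior: largest open inside A is {5} (from ∅, {5})
cl via duality: int({2, 3}) = ∅, so X∖∅ = {2, 4, 7, 6, 5, 3, 1}
cl∖int = {2, 4, 7, 6, 3, 1}

int(A) = {5}
cl(A)  = {2, 4, 7, 6, 5, 3, 1}
∂A     = {2, 4, 7, 6, 3, 1}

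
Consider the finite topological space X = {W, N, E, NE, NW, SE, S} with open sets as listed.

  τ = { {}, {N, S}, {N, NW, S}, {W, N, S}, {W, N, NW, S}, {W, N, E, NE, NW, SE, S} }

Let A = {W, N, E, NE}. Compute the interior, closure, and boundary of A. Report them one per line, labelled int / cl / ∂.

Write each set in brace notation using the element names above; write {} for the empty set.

interior: largest open inside A is {} (from {})
cl via duality: int({NW, SE, S}) = {}, so X∖{} = {W, N, E, NE, NW, SE, S}
cl∖int = {W, N, E, NE, NW, SE, S}

int(A) = {}
cl(A)  = {W, N, E, NE, NW, SE, S}
∂A     = {W, N, E, NE, NW, SE, S}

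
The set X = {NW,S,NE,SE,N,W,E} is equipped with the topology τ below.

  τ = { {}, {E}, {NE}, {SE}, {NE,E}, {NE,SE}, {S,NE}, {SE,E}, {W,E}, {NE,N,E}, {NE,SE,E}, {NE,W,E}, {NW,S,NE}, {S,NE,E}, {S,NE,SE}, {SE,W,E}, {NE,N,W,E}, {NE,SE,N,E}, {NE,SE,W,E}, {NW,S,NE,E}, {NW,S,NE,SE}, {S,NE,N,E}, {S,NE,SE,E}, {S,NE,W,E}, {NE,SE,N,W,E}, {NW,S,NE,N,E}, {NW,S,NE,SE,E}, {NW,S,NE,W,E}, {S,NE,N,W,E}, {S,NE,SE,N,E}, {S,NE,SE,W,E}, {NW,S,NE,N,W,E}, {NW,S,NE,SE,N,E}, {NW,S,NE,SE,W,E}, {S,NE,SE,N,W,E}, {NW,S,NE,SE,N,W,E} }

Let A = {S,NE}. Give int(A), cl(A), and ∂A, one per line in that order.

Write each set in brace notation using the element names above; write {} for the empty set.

opens ⊆ A: {}, {NE}, {S,NE}; union → int = {S,NE}
complement {NW,SE,N,W,E}; its interior {SE,W,E}; cl(A) = X∖{SE,W,E} = {NW,S,NE,N}
boundary = {NW,S,NE,N} ∖ {S,NE} = {NW,N}

int(A) = {S,NE}
cl(A)  = {NW,S,NE,N}
∂A     = {NW,N}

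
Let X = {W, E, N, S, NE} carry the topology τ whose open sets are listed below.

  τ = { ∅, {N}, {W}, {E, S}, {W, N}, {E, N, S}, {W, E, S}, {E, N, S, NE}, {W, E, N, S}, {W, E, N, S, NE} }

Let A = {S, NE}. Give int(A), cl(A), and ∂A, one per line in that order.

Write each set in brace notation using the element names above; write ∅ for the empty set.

int(A) = ∅
cl(A)  = {E, S, NE}
∂A     = {E, S, NE}

opens ⊆ A: ∅; union → int = ∅
complement {W, E, N}; its interior {W, N}; cl(A) = X∖{W, N} = {E, S, NE}
boundary = {E, S, NE} ∖ ∅ = {E, S, NE}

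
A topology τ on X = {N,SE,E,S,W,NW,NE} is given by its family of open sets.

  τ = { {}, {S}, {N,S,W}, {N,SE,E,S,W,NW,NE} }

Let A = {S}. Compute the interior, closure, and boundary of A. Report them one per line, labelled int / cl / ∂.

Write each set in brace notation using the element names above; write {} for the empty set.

U open, U⊆A: {}, {S}. int(A) = ⋃ = {S}
X∖A={N,SE,E,W,NW,NE}, int(X∖A)={}, hence cl(A)={N,SE,E,S,W,NW,NE}
∂A: remove int from cl → {N,SE,E,W,NW,NE}

int(A) = {S}
cl(A)  = {N,SE,E,S,W,NW,NE}
∂A     = {N,SE,E,W,NW,NE}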